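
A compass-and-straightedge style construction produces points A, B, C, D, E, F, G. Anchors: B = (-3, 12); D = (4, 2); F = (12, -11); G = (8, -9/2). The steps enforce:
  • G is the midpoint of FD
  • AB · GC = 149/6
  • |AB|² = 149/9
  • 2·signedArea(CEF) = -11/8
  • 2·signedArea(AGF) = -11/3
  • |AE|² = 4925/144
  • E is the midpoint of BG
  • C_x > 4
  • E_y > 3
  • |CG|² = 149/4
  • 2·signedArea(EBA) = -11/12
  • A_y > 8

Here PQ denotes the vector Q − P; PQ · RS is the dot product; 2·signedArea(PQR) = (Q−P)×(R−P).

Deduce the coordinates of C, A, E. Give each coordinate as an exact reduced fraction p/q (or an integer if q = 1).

A = (-2/3, 26/3)
C = (9/2, 1/2)
E = (5/2, 15/4)

1. E_x = 5/2  [E is the midpoint of BG]
2. E_y = 15/4  [E is the midpoint of BG]
   → E = (5/2, 15/4)
3. A_x = -2/3  [2·signedArea(AGF) = -11/3 ∩ 2·signedArea(EBA) = -11/12]
4. A_y = 26/3  [2·signedArea(AGF) = -11/3 ∩ 2·signedArea(EBA) = -11/12]
   → A = (-2/3, 26/3)
5. C_x = 9/2  [2·signedArea(CEF) = -11/8 ∩ AB · GC = 149/6]
6. C_y = 1/2  [2·signedArea(CEF) = -11/8 ∩ AB · GC = 149/6]
   → C = (9/2, 1/2)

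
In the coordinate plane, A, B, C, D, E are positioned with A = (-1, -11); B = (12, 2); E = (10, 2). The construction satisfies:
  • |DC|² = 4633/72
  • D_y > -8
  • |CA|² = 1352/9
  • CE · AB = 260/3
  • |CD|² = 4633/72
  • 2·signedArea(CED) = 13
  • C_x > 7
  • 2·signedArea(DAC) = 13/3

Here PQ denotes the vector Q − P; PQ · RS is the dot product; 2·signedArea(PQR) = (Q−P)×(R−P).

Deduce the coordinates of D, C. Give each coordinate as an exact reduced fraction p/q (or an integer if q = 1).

1. C_x = 23/3  [line -13·x + -13·y + 208/3 = 0 ∩ |CA|² = 1352/9]
2. C_y = -7/3  [line -13·x + -13·y + 208/3 = 0 ∩ |CA|² = 1352/9]
   → C = (23/3, -7/3)
3. D_x = 7/4  [2·signedArea(DAC) = 13/3 ∩ 2·signedArea(CED) = 13]
4. D_y = -31/4  [2·signedArea(DAC) = 13/3 ∩ 2·signedArea(CED) = 13]
   → D = (7/4, -31/4)

C = (23/3, -7/3)
D = (7/4, -31/4)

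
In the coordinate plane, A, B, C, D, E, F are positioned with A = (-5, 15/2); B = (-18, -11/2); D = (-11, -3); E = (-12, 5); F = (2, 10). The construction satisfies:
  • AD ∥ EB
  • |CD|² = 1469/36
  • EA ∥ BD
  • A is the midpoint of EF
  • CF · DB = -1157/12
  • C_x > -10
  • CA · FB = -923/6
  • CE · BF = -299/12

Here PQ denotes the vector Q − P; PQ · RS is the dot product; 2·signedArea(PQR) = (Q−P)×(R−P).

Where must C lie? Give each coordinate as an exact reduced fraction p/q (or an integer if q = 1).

1. C_x = -28/3  [CA · FB = -923/6 ∩ CF · DB = -1157/12]
2. C_y = 19/6  [CA · FB = -923/6 ∩ CF · DB = -1157/12]
   → C = (-28/3, 19/6)

C = (-28/3, 19/6)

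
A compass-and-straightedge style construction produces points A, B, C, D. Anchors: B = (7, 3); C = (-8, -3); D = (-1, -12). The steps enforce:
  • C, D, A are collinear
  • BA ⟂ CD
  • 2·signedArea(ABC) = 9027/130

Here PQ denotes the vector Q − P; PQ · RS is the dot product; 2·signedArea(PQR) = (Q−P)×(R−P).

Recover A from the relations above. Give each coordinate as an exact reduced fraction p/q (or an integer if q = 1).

A = (-683/130, -849/130)

1. A_x = -683/130  [C, D, A are collinear ∩ BA ⟂ CD]
2. A_y = -849/130  [C, D, A are collinear ∩ BA ⟂ CD]
   → A = (-683/130, -849/130)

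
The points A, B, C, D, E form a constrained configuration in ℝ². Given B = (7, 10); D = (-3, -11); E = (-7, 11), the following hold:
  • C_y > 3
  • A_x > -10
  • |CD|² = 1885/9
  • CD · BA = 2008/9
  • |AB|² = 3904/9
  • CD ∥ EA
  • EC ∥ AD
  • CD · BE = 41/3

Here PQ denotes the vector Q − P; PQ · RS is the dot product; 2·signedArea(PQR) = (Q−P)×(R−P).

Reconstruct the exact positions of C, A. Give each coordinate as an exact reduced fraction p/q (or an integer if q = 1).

A = (-9, -10/3)
C = (-1, 10/3)

1. C_x = -1  [line 14·x + -1·y + 52/3 = 0 ∩ |CD|² = 1885/9]
2. C_y = 10/3  [line 14·x + -1·y + 52/3 = 0 ∩ |CD|² = 1885/9]
   → C = (-1, 10/3)
3. A_x = -9  [EC ∥ AD ∩ CD ∥ EA]
4. A_y = -10/3  [EC ∥ AD ∩ CD ∥ EA]
   → A = (-9, -10/3)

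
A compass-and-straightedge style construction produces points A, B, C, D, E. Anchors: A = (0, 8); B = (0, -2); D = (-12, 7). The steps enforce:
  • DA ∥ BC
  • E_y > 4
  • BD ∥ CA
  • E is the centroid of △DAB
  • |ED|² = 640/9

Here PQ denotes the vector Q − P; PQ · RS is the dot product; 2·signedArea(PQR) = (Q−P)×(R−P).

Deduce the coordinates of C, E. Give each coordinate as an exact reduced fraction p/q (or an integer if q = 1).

1. C_x = 12  [BD ∥ CA ∩ DA ∥ BC]
2. C_y = -1  [BD ∥ CA ∩ DA ∥ BC]
   → C = (12, -1)
3. E_x = -4  [E is the centroid of △DAB]
4. E_y = 13/3  [E is the centroid of △DAB]
   → E = (-4, 13/3)

C = (12, -1)
E = (-4, 13/3)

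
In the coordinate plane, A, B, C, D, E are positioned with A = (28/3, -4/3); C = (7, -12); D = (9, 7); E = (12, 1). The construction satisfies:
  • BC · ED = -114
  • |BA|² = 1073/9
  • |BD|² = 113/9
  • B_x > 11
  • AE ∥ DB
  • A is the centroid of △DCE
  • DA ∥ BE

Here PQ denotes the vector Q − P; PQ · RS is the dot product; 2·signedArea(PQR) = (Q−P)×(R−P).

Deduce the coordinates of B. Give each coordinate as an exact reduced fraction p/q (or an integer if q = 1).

B = (35/3, 28/3)

1. B_x = 35/3  [DA ∥ BE ∩ AE ∥ DB]
2. B_y = 28/3  [DA ∥ BE ∩ AE ∥ DB]
   → B = (35/3, 28/3)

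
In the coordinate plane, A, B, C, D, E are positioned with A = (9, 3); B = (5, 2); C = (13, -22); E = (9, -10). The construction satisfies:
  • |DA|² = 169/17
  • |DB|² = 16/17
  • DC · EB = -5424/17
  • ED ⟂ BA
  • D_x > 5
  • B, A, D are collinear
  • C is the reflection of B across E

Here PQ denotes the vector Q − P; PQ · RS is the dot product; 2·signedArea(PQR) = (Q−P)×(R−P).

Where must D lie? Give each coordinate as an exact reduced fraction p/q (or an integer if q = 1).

1. D_x = 101/17  [B, A, D are collinear ∩ ED ⟂ BA]
2. D_y = 38/17  [B, A, D are collinear ∩ ED ⟂ BA]
   → D = (101/17, 38/17)

D = (101/17, 38/17)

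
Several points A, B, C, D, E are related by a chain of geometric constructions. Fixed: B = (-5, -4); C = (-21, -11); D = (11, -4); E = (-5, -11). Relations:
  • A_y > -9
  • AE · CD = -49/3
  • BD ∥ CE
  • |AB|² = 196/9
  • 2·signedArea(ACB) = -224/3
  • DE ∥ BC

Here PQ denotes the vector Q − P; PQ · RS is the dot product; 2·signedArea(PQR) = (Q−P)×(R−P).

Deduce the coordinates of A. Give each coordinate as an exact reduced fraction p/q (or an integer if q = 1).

A = (-5, -26/3)

1. A_x = -5  [2·signedArea(ACB) = -224/3 ∩ AE · CD = -49/3]
2. A_y = -26/3  [2·signedArea(ACB) = -224/3 ∩ AE · CD = -49/3]
   → A = (-5, -26/3)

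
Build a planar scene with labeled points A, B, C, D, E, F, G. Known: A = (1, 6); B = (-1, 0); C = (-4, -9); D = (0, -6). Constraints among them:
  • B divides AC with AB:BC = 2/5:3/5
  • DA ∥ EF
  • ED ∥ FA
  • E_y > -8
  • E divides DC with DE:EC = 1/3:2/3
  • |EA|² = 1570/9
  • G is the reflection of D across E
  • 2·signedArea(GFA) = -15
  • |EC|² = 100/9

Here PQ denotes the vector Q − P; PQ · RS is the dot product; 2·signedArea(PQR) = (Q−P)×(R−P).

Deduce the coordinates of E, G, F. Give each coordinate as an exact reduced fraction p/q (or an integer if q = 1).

1. E_x = -4/3  [E divides DC with DE:EC = 1/3:2/3]
2. E_y = -7  [E divides DC with DE:EC = 1/3:2/3]
   → E = (-4/3, -7)
3. G_x = -8/3  [G is the reflection of D across E]
4. G_y = -8  [G is the reflection of D across E]
   → G = (-8/3, -8)
5. F_x = -1/3  [ED ∥ FA ∩ DA ∥ EF]
6. F_y = 5  [ED ∥ FA ∩ DA ∥ EF]
   → F = (-1/3, 5)

E = (-4/3, -7)
F = (-1/3, 5)
G = (-8/3, -8)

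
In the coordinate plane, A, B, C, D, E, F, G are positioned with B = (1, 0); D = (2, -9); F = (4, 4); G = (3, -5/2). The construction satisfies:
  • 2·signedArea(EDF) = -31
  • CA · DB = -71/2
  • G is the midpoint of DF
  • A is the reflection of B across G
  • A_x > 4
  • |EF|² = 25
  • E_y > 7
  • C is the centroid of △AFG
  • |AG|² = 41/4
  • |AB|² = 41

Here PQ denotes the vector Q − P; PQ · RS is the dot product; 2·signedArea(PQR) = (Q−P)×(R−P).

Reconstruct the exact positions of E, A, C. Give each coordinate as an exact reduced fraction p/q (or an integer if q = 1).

A = (5, -5)
C = (4, -7/6)
E = (7, 8)

1. E_x = 7  [line -13·x + 2·y + 75 = 0 ∩ |EF|² = 25]
2. E_y = 8  [line -13·x + 2·y + 75 = 0 ∩ |EF|² = 25]
   → E = (7, 8)
3. A_x = 5  [A is the reflection of B across G]
4. A_y = -5  [A is the reflection of B across G]
   → A = (5, -5)
5. C_x = 4  [C is the centroid of △AFG]
6. C_y = -7/6  [C is the centroid of △AFG]
   → C = (4, -7/6)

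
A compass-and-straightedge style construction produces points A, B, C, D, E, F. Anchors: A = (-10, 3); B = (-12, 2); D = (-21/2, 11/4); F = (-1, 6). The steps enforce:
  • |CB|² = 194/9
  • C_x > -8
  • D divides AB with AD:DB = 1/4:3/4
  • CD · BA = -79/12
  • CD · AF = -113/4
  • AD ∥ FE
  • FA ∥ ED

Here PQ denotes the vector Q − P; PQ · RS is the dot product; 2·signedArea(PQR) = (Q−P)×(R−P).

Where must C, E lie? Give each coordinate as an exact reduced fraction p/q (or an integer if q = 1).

1. C_x = -23/3  [CD · BA = -79/12 ∩ CD · AF = -113/4]
2. C_y = 11/3  [CD · BA = -79/12 ∩ CD · AF = -113/4]
   → C = (-23/3, 11/3)
3. E_x = -3/2  [FA ∥ ED ∩ AD ∥ FE]
4. E_y = 23/4  [FA ∥ ED ∩ AD ∥ FE]
   → E = (-3/2, 23/4)

C = (-23/3, 11/3)
E = (-3/2, 23/4)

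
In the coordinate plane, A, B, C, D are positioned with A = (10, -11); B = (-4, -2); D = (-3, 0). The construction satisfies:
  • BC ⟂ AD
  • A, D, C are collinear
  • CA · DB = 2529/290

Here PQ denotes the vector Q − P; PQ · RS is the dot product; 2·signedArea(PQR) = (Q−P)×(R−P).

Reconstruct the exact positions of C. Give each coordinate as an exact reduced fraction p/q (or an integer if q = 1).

1. C_x = -753/290  [A, D, C are collinear ∩ BC ⟂ AD]
2. C_y = -99/290  [A, D, C are collinear ∩ BC ⟂ AD]
   → C = (-753/290, -99/290)

C = (-753/290, -99/290)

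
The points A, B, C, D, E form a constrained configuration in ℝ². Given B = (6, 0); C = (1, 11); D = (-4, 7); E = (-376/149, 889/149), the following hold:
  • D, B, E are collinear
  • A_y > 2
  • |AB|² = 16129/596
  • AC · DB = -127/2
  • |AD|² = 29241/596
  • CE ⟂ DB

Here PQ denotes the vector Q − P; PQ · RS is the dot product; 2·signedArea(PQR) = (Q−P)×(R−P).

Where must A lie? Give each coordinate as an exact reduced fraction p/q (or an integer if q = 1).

A = (259/149, 889/298)

1. A_x = 259/149  [line -10·x + 7·y + -7/2 = 0 ∩ |AD|² = 29241/596]
2. A_y = 889/298  [line -10·x + 7·y + -7/2 = 0 ∩ |AD|² = 29241/596]
   → A = (259/149, 889/298)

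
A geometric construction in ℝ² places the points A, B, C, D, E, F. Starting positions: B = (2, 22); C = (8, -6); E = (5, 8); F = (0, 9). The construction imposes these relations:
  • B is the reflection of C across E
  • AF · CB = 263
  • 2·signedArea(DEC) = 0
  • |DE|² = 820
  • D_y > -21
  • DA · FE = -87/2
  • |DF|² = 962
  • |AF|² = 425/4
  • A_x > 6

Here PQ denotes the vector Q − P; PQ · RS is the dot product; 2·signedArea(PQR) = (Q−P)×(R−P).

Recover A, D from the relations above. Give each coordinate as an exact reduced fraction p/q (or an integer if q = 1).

A = (13/2, 1)
D = (11, -20)

1. A_x = 13/2  [line 6·x + -28·y + -11 = 0 ∩ |AF|² = 425/4]
2. A_y = 1  [line 6·x + -28·y + -11 = 0 ∩ |AF|² = 425/4]
   → A = (13/2, 1)
3. D_x = 11  [2·signedArea(DEC) = 0 ∩ DA · FE = -87/2]
4. D_y = -20  [2·signedArea(DEC) = 0 ∩ DA · FE = -87/2]
   → D = (11, -20)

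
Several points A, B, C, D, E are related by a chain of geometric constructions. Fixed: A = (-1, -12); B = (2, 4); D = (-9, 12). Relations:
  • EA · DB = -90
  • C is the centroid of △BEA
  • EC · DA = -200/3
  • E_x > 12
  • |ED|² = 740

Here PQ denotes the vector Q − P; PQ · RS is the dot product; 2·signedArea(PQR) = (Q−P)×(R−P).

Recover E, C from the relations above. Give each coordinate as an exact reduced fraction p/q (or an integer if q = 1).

C = (14/3, -4)
E = (13, -4)

1. E_x = 13  [line -11·x + 8·y + 175 = 0 ∩ |ED|² = 740]
2. E_y = -4  [line -11·x + 8·y + 175 = 0 ∩ |ED|² = 740]
   → E = (13, -4)
3. C_x = 14/3  [C is the centroid of △BEA]
4. C_y = -4  [C is the centroid of △BEA]
   → C = (14/3, -4)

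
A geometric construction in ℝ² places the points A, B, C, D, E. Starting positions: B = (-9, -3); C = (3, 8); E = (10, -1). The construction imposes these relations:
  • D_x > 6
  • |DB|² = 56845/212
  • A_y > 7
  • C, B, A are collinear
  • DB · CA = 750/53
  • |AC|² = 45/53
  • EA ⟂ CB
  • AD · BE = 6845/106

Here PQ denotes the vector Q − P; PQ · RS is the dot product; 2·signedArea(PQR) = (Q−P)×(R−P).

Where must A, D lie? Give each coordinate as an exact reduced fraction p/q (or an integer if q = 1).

A = (123/53, 391/53)
D = (653/106, 169/53)

1. A_x = 123/53  [C, B, A are collinear ∩ EA ⟂ CB]
2. A_y = 391/53  [C, B, A are collinear ∩ EA ⟂ CB]
   → A = (123/53, 391/53)
3. D_x = 653/106  [DB · CA = 750/53 ∩ AD · BE = 6845/106]
4. D_y = 169/53  [DB · CA = 750/53 ∩ AD · BE = 6845/106]
   → D = (653/106, 169/53)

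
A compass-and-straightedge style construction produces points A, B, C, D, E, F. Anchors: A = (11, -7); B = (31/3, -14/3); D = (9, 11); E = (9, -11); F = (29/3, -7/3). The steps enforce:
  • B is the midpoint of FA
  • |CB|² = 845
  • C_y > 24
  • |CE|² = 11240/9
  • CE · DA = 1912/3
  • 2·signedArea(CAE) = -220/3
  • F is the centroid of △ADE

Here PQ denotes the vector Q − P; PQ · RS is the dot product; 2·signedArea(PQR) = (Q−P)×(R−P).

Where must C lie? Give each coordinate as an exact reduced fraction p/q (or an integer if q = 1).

1. C_x = 25/3  [2·signedArea(CAE) = -220/3 ∩ CE · DA = 1912/3]
2. C_y = 73/3  [2·signedArea(CAE) = -220/3 ∩ CE · DA = 1912/3]
   → C = (25/3, 73/3)

C = (25/3, 73/3)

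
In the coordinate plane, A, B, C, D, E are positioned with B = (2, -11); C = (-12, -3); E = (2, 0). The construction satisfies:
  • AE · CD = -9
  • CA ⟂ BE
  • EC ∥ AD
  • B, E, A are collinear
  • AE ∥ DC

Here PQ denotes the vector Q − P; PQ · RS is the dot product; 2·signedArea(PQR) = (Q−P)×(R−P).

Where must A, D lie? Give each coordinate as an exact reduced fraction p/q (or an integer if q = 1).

1. A_x = 2  [B, E, A are collinear ∩ CA ⟂ BE]
2. A_y = -3  [B, E, A are collinear ∩ CA ⟂ BE]
   → A = (2, -3)
3. D_x = -12  [AE ∥ DC ∩ EC ∥ AD]
4. D_y = -6  [AE ∥ DC ∩ EC ∥ AD]
   → D = (-12, -6)

A = (2, -3)
D = (-12, -6)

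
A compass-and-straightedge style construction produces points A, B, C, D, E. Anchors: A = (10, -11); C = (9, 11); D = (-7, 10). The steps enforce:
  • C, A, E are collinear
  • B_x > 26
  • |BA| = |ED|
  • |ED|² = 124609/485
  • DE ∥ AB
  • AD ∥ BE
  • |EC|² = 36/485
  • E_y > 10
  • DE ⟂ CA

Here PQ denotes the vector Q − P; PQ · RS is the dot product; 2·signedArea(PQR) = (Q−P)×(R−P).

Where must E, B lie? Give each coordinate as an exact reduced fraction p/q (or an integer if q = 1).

1. E_x = 4371/485  [C, A, E are collinear ∩ DE ⟂ CA]
2. E_y = 5203/485  [C, A, E are collinear ∩ DE ⟂ CA]
   → E = (4371/485, 5203/485)
3. B_x = 12616/485  [AD ∥ BE ∩ DE ∥ AB]
4. B_y = -4982/485  [AD ∥ BE ∩ DE ∥ AB]
   → B = (12616/485, -4982/485)

B = (12616/485, -4982/485)
E = (4371/485, 5203/485)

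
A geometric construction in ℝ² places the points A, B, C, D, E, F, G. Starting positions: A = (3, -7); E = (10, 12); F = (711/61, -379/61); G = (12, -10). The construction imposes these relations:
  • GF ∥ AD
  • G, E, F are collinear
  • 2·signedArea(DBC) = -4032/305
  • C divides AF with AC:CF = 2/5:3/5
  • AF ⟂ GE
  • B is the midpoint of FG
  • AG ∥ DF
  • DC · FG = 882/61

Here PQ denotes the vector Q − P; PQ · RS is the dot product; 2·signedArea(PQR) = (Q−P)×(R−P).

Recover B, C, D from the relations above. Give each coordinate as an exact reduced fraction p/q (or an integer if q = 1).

B = (1443/122, -989/122)
C = (1971/305, -2039/305)
D = (162/61, -196/61)

1. B_x = 1443/122  [B is the midpoint of FG]
2. B_y = -989/122  [B is the midpoint of FG]
   → B = (1443/122, -989/122)
3. C_x = 1971/305  [C divides AF with AC:CF = 2/5:3/5]
4. C_y = -2039/305  [C divides AF with AC:CF = 2/5:3/5]
   → C = (1971/305, -2039/305)
5. D_x = 162/61  [AG ∥ DF ∩ GF ∥ AD]
6. D_y = -196/61  [AG ∥ DF ∩ GF ∥ AD]
   → D = (162/61, -196/61)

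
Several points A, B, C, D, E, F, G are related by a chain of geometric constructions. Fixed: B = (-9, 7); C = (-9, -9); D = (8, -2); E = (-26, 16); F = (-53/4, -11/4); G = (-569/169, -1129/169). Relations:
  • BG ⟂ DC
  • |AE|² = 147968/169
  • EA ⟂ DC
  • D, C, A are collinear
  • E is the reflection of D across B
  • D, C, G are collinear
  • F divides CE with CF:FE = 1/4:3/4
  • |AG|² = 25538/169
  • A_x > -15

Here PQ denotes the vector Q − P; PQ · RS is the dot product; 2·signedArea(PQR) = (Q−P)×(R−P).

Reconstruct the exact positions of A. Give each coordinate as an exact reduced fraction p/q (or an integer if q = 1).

A = (-2490/169, -1920/169)

1. A_x = -2490/169  [D, C, A are collinear ∩ EA ⟂ DC]
2. A_y = -1920/169  [D, C, A are collinear ∩ EA ⟂ DC]
   → A = (-2490/169, -1920/169)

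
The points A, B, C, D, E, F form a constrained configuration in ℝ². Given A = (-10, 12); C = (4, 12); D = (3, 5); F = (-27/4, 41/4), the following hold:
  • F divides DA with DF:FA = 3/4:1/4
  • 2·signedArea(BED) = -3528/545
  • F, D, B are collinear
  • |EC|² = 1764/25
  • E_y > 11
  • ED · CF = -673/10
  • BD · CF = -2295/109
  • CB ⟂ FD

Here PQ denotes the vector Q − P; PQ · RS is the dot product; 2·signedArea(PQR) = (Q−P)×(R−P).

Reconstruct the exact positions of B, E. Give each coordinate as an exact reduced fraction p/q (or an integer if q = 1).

B = (93/109, 671/109)
E = (-22/5, 12)

1. B_x = 93/109  [F, D, B are collinear ∩ CB ⟂ FD]
2. B_y = 671/109  [F, D, B are collinear ∩ CB ⟂ FD]
   → B = (93/109, 671/109)
3. E_x = -22/5  [ED · CF = -673/10 ∩ 2·signedArea(BED) = -3528/545]
4. E_y = 12  [ED · CF = -673/10 ∩ 2·signedArea(BED) = -3528/545]
   → E = (-22/5, 12)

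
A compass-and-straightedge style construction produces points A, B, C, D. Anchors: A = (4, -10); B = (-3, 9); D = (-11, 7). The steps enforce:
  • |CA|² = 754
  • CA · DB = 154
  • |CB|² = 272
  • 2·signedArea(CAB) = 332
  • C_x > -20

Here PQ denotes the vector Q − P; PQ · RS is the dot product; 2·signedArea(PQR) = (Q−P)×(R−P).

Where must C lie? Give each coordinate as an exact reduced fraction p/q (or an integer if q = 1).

C = (-19, 5)

1. C_x = -19  [CA · DB = 154 ∩ 2·signedArea(CAB) = 332]
2. C_y = 5  [CA · DB = 154 ∩ 2·signedArea(CAB) = 332]
   → C = (-19, 5)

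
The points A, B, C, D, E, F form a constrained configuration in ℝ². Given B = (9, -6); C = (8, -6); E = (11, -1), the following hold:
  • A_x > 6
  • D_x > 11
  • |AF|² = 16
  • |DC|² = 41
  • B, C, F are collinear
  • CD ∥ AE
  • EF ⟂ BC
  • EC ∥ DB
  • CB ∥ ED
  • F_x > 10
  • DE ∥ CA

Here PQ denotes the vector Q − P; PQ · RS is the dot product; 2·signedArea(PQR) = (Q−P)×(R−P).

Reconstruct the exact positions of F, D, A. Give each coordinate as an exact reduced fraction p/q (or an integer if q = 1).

1. F_x = 11  [B, C, F are collinear ∩ EF ⟂ BC]
2. F_y = -6  [B, C, F are collinear ∩ EF ⟂ BC]
   → F = (11, -6)
3. D_x = 12  [EC ∥ DB ∩ CB ∥ ED]
4. D_y = -1  [EC ∥ DB ∩ CB ∥ ED]
   → D = (12, -1)
5. A_x = 7  [CD ∥ AE ∩ DE ∥ CA]
6. A_y = -6  [CD ∥ AE ∩ DE ∥ CA]
   → A = (7, -6)

A = (7, -6)
D = (12, -1)
F = (11, -6)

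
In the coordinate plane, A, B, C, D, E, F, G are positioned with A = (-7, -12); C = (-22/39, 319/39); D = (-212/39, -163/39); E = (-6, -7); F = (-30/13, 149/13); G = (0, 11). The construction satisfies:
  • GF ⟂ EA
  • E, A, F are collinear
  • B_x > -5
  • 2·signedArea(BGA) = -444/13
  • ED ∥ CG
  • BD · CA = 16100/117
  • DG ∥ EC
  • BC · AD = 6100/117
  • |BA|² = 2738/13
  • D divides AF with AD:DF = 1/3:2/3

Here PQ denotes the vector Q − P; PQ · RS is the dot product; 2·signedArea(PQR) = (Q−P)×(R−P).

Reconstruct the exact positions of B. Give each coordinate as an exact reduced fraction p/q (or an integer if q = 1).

B = (-54/13, 29/13)

1. B_x = -54/13  [BD · CA = 16100/117 ∩ BC · AD = 6100/117]
2. B_y = 29/13  [BD · CA = 16100/117 ∩ BC · AD = 6100/117]
   → B = (-54/13, 29/13)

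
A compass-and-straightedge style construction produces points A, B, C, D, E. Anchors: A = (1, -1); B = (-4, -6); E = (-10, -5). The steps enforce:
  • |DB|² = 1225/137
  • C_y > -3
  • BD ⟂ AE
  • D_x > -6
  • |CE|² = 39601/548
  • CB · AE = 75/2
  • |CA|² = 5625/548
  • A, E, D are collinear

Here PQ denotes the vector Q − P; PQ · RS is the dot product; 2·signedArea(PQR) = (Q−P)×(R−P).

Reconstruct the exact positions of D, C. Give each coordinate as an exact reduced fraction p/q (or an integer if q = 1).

1. D_x = -688/137  [A, E, D are collinear ∩ BD ⟂ AE]
2. D_y = -437/137  [A, E, D are collinear ∩ BD ⟂ AE]
   → D = (-688/137, -437/137)
3. C_x = -551/274  [line 11·x + 4·y + 61/2 = 0 ∩ |CE|² = 39601/548]
4. C_y = -287/137  [line 11·x + 4·y + 61/2 = 0 ∩ |CE|² = 39601/548]
   → C = (-551/274, -287/137)

C = (-551/274, -287/137)
D = (-688/137, -437/137)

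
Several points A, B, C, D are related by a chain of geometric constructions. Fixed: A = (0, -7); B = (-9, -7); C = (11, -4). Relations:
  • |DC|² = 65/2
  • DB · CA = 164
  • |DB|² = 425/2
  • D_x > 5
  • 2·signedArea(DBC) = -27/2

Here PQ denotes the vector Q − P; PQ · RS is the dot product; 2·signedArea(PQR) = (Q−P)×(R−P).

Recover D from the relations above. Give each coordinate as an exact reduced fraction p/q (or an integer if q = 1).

1. D_x = 11/2  [2·signedArea(DBC) = -27/2 ∩ DB · CA = 164]
2. D_y = -11/2  [2·signedArea(DBC) = -27/2 ∩ DB · CA = 164]
   → D = (11/2, -11/2)

D = (11/2, -11/2)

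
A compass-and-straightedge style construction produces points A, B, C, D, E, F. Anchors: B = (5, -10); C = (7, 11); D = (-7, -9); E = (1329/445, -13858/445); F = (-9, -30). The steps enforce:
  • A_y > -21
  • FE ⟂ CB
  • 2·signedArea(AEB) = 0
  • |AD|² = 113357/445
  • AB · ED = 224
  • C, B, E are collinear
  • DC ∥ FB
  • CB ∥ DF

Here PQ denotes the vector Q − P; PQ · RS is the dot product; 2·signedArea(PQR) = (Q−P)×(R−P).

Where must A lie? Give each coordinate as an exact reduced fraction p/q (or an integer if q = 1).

1. A_x = 1777/445  [2·signedArea(AEB) = 0 ∩ AB · ED = 224]
2. A_y = -9154/445  [2·signedArea(AEB) = 0 ∩ AB · ED = 224]
   → A = (1777/445, -9154/445)

A = (1777/445, -9154/445)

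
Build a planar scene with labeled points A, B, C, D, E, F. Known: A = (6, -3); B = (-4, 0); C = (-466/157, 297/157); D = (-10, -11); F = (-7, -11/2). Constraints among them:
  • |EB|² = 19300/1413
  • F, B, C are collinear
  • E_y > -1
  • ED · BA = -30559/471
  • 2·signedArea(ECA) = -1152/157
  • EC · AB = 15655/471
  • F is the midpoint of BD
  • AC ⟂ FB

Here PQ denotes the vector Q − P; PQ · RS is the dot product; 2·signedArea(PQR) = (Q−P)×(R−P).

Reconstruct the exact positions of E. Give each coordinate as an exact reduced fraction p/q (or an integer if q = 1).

1. E_x = -152/471  [ED · BA = -30559/471 ∩ 2·signedArea(ECA) = -1152/157]
2. E_y = -58/157  [ED · BA = -30559/471 ∩ 2·signedArea(ECA) = -1152/157]
   → E = (-152/471, -58/157)

E = (-152/471, -58/157)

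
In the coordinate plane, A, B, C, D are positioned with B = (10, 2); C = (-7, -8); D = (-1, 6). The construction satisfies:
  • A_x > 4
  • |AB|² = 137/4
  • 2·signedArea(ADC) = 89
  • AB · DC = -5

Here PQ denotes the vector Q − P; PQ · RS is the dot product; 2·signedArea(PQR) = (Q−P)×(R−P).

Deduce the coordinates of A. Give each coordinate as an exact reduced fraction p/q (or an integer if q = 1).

A = (9/2, 4)

1. A_x = 9/2  [2·signedArea(ADC) = 89 ∩ AB · DC = -5]
2. A_y = 4  [2·signedArea(ADC) = 89 ∩ AB · DC = -5]
   → A = (9/2, 4)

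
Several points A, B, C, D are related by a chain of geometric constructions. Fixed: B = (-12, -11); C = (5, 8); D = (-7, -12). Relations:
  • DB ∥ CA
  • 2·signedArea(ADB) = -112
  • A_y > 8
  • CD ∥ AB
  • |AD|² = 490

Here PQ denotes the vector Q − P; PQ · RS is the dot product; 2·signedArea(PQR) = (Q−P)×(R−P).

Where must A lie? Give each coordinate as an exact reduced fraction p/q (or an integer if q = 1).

1. A_x = 0  [CD ∥ AB ∩ DB ∥ CA]
2. A_y = 9  [CD ∥ AB ∩ DB ∥ CA]
   → A = (0, 9)

A = (0, 9)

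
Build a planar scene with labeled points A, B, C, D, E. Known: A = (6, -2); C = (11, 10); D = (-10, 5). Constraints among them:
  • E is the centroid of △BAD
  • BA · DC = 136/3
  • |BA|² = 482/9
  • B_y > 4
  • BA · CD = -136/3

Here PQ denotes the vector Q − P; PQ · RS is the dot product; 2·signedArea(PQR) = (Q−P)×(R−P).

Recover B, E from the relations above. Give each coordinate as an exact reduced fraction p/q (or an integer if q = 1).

1. B_x = 7/3  [line -21·x + -5·y + 212/3 = 0 ∩ |BA|² = 482/9]
2. B_y = 13/3  [line -21·x + -5·y + 212/3 = 0 ∩ |BA|² = 482/9]
   → B = (7/3, 13/3)
3. E_x = -5/9  [E is the centroid of △BAD]
4. E_y = 22/9  [E is the centroid of △BAD]
   → E = (-5/9, 22/9)

B = (7/3, 13/3)
E = (-5/9, 22/9)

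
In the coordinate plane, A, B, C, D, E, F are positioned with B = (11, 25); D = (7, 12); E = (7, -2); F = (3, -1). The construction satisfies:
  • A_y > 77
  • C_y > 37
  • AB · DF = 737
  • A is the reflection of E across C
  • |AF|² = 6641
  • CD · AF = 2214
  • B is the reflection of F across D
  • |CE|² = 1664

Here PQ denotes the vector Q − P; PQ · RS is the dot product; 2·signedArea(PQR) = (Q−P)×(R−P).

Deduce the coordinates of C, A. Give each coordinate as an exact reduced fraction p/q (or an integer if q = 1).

1. A_x = 23  [line 4·x + 13·y + -1106 = 0 ∩ |AF|² = 6641]
2. A_y = 78  [line 4·x + 13·y + -1106 = 0 ∩ |AF|² = 6641]
   → A = (23, 78)
3. C_x = 15  [CD · AF = 2214 ∩ A is the reflection of E across C]
4. C_y = 38  [CD · AF = 2214 ∩ A is the reflection of E across C]
   → C = (15, 38)

A = (23, 78)
C = (15, 38)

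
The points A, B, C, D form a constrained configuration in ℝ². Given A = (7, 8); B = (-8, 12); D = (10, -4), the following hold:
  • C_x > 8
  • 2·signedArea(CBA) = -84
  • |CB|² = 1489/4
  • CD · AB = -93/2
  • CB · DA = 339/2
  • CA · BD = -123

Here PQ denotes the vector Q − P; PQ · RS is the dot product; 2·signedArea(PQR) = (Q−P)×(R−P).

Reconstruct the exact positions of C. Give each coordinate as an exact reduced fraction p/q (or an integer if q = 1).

1. C_x = 17/2  [CD · AB = -93/2 ∩ CA · BD = -123]
2. C_y = 2  [CD · AB = -93/2 ∩ CA · BD = -123]
   → C = (17/2, 2)

C = (17/2, 2)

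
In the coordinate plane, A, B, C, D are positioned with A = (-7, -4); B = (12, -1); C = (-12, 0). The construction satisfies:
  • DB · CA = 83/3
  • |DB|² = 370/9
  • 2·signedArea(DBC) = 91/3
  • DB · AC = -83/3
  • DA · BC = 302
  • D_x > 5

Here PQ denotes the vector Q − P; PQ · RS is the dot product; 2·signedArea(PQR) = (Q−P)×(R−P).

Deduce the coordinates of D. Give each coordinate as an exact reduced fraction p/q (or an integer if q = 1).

1. D_x = 17/3  [2·signedArea(DBC) = 91/3 ∩ DB · CA = 83/3]
2. D_y = -2  [2·signedArea(DBC) = 91/3 ∩ DB · CA = 83/3]
   → D = (17/3, -2)

D = (17/3, -2)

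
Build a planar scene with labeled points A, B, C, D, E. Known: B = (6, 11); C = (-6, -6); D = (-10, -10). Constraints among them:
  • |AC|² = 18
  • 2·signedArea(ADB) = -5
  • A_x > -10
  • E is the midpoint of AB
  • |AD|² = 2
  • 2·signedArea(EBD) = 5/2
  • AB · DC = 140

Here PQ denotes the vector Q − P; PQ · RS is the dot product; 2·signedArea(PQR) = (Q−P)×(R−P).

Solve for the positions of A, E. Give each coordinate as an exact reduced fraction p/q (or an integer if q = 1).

A = (-9, -9)
E = (-3/2, 1)

1. A_x = -9  [AB · DC = 140 ∩ 2·signedArea(ADB) = -5]
2. A_y = -9  [AB · DC = 140 ∩ 2·signedArea(ADB) = -5]
   → A = (-9, -9)
3. E_x = -3/2  [E is the midpoint of AB]
4. E_y = 1  [E is the midpoint of AB]
   → E = (-3/2, 1)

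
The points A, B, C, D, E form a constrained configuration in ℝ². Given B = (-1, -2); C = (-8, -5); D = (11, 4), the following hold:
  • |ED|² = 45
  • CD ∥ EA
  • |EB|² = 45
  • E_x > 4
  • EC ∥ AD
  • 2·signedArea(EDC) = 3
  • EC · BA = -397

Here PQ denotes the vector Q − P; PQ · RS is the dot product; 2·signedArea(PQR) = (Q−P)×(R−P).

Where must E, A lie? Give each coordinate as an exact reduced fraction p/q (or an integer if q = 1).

A = (24, 10)
E = (5, 1)

1. E_x = 5  [line 9·x + -19·y + -26 = 0 ∩ |EB|² = 45]
2. E_y = 1  [line 9·x + -19·y + -26 = 0 ∩ |EB|² = 45]
   → E = (5, 1)
3. A_x = 24  [EC ∥ AD ∩ CD ∥ EA]
4. A_y = 10  [EC ∥ AD ∩ CD ∥ EA]
   → A = (24, 10)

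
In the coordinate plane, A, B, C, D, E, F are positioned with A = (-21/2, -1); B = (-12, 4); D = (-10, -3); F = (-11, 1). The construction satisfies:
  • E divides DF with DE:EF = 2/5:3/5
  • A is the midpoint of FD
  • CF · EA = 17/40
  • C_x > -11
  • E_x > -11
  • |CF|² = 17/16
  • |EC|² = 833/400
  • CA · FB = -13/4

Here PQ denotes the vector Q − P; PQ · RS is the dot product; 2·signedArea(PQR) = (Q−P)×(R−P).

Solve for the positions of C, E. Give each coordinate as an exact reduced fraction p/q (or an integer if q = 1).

1. E_x = -52/5  [E divides DF with DE:EF = 2/5:3/5]
2. E_y = -7/5  [E divides DF with DE:EF = 2/5:3/5]
   → E = (-52/5, -7/5)
3. C_x = -43/4  [CA · FB = -13/4 ∩ CF · EA = 17/40]
4. C_y = 0  [CA · FB = -13/4 ∩ CF · EA = 17/40]
   → C = (-43/4, 0)

C = (-43/4, 0)
E = (-52/5, -7/5)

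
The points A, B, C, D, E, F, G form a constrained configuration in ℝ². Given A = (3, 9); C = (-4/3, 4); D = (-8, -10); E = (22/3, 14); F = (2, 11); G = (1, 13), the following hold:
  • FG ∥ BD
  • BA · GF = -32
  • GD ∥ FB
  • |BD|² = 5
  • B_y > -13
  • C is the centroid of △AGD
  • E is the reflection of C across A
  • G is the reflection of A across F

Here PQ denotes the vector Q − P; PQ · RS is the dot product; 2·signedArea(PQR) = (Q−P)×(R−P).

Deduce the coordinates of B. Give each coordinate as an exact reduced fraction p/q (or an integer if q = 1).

B = (-7, -12)

1. B_x = -7  [FG ∥ BD ∩ GD ∥ FB]
2. B_y = -12  [FG ∥ BD ∩ GD ∥ FB]
   → B = (-7, -12)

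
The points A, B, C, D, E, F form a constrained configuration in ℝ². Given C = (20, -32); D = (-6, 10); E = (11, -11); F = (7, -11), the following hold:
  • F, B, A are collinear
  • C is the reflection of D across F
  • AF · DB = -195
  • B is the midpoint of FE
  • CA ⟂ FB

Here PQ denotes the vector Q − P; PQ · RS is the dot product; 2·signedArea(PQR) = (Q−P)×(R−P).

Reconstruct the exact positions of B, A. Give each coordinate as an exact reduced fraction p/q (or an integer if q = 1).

1. B_x = 9  [B is the midpoint of FE]
2. B_y = -11  [B is the midpoint of FE]
   → B = (9, -11)
3. A_x = 20  [F, B, A are collinear ∩ CA ⟂ FB]
4. A_y = -11  [F, B, A are collinear ∩ CA ⟂ FB]
   → A = (20, -11)

A = (20, -11)
B = (9, -11)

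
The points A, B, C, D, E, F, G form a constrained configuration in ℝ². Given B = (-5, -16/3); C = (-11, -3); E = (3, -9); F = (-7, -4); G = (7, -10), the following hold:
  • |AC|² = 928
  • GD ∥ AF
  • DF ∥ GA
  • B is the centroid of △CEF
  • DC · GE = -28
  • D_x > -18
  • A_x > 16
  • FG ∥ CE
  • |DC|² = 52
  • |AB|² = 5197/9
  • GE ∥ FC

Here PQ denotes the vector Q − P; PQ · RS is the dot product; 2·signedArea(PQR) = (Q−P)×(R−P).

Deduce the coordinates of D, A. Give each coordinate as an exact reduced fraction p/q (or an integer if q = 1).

1. D_x = -17  [line 4·x + -1·y + 69 = 0 ∩ |DC|² = 52]
2. D_y = 1  [line 4·x + -1·y + 69 = 0 ∩ |DC|² = 52]
   → D = (-17, 1)
3. A_x = 17  [GD ∥ AF ∩ DF ∥ GA]
4. A_y = -15  [GD ∥ AF ∩ DF ∥ GA]
   → A = (17, -15)

A = (17, -15)
D = (-17, 1)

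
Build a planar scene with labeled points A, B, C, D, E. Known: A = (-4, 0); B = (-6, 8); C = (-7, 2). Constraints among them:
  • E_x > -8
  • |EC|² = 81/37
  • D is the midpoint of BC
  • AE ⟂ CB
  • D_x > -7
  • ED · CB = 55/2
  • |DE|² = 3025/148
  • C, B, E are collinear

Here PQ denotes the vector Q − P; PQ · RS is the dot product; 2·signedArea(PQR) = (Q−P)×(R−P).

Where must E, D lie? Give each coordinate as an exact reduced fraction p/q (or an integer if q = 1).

1. E_x = -268/37  [C, B, E are collinear ∩ AE ⟂ CB]
2. E_y = 20/37  [C, B, E are collinear ∩ AE ⟂ CB]
   → E = (-268/37, 20/37)
3. D_x = -13/2  [D is the midpoint of BC]
4. D_y = 5  [D is the midpoint of BC]
   → D = (-13/2, 5)

D = (-13/2, 5)
E = (-268/37, 20/37)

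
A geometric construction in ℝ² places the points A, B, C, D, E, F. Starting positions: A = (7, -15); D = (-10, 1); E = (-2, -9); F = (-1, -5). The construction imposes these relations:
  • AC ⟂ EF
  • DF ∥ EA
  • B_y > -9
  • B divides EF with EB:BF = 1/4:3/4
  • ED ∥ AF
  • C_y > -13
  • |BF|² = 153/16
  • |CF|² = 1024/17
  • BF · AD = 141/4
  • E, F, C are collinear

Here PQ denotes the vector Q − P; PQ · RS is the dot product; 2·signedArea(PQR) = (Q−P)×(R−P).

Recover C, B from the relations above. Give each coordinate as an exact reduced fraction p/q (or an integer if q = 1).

1. C_x = -49/17  [E, F, C are collinear ∩ AC ⟂ EF]
2. C_y = -213/17  [E, F, C are collinear ∩ AC ⟂ EF]
   → C = (-49/17, -213/17)
3. B_x = -7/4  [B divides EF with EB:BF = 1/4:3/4]
4. B_y = -8  [B divides EF with EB:BF = 1/4:3/4]
   → B = (-7/4, -8)

B = (-7/4, -8)
C = (-49/17, -213/17)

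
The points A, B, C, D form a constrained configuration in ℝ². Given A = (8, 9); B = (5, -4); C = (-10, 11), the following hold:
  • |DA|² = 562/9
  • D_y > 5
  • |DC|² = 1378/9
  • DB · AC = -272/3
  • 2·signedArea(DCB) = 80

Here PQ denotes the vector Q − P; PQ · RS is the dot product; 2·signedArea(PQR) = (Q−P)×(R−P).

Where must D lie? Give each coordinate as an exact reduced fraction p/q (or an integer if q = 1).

1. D_x = 1  [2·signedArea(DCB) = 80 ∩ DB · AC = -272/3]
2. D_y = 16/3  [2·signedArea(DCB) = 80 ∩ DB · AC = -272/3]
   → D = (1, 16/3)

D = (1, 16/3)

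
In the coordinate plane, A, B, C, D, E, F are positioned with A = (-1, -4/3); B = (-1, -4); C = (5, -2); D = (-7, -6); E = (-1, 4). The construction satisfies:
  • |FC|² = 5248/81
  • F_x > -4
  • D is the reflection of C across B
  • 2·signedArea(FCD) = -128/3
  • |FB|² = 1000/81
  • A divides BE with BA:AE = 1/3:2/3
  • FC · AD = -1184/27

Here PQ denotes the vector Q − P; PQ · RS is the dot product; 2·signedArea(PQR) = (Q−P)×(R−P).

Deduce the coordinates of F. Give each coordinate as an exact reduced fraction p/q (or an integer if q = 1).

F = (-3, -10/9)

1. F_x = -3  [FC · AD = -1184/27 ∩ 2·signedArea(FCD) = -128/3]
2. F_y = -10/9  [FC · AD = -1184/27 ∩ 2·signedArea(FCD) = -128/3]
   → F = (-3, -10/9)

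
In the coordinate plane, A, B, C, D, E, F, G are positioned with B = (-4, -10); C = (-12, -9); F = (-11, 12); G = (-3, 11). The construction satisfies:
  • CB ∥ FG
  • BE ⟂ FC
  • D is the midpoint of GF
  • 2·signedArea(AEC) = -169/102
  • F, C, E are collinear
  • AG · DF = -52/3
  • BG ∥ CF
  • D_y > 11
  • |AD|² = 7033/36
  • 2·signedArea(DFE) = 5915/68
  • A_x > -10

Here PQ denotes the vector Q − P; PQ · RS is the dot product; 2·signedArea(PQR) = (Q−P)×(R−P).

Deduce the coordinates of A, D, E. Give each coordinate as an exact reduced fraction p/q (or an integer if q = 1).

1. D_x = -7  [D is the midpoint of GF]
2. D_y = 23/2  [D is the midpoint of GF]
   → D = (-7, 23/2)
3. E_x = -409/34  [F, C, E are collinear ∩ BE ⟂ FC]
4. E_y = -327/34  [F, C, E are collinear ∩ BE ⟂ FC]
   → E = (-409/34, -327/34)
5. A_x = -9  [AG · DF = -52/3 ∩ 2·signedArea(AEC) = -169/102]
6. A_y = -7/3  [AG · DF = -52/3 ∩ 2·signedArea(AEC) = -169/102]
   → A = (-9, -7/3)

A = (-9, -7/3)
D = (-7, 23/2)
E = (-409/34, -327/34)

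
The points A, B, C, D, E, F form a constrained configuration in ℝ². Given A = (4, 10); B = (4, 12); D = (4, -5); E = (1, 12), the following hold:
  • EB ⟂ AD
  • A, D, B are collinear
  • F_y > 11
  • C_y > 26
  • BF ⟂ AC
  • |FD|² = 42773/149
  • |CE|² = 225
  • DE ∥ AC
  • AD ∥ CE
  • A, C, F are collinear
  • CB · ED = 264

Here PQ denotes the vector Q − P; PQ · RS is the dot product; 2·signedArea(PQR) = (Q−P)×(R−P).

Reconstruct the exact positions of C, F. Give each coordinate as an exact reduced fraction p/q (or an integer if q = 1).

C = (1, 27)
F = (545/149, 1779/149)

1. C_x = 1  [AD ∥ CE ∩ DE ∥ AC]
2. C_y = 27  [AD ∥ CE ∩ DE ∥ AC]
   → C = (1, 27)
3. F_x = 545/149  [A, C, F are collinear ∩ BF ⟂ AC]
4. F_y = 1779/149  [A, C, F are collinear ∩ BF ⟂ AC]
   → F = (545/149, 1779/149)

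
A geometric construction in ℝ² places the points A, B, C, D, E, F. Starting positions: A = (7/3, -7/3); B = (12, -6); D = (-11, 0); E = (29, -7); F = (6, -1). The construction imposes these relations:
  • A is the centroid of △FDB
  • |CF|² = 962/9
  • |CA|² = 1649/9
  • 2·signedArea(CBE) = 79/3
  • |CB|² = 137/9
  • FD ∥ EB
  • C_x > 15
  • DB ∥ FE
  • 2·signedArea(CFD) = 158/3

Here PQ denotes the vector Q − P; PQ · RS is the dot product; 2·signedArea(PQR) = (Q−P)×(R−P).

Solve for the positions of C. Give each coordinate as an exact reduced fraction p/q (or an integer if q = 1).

C = (47/3, -14/3)

1. C_x = 47/3  [line -1·x + -17·y + -191/3 = 0 ∩ |CF|² = 962/9]
2. C_y = -14/3  [line -1·x + -17·y + -191/3 = 0 ∩ |CF|² = 962/9]
   → C = (47/3, -14/3)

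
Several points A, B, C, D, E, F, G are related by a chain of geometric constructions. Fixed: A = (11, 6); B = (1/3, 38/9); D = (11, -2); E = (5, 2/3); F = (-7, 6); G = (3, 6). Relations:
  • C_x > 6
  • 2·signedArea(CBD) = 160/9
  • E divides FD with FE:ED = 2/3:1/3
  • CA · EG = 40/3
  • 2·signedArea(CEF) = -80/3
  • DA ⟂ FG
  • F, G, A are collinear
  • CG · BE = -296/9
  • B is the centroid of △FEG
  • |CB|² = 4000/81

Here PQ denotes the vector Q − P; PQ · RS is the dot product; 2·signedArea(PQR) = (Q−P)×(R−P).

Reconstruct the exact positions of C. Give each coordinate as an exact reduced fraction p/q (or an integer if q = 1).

C = (7, 2)

1. C_x = 7  [2·signedArea(CEF) = -80/3 ∩ CA · EG = 40/3]
2. C_y = 2  [2·signedArea(CEF) = -80/3 ∩ CA · EG = 40/3]
   → C = (7, 2)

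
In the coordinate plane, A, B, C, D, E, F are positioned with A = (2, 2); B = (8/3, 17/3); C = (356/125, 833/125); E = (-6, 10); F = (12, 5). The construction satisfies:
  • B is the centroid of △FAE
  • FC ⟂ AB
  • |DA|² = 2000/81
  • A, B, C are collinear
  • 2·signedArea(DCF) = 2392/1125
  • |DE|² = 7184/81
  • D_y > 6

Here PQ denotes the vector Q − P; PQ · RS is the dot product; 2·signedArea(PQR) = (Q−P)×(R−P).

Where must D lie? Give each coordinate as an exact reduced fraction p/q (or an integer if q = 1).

D = (26/9, 62/9)

1. D_x = 26/9  [line 208/125·x + 1144/125·y + -76336/1125 = 0 ∩ |DA|² = 2000/81]
2. D_y = 62/9  [line 208/125·x + 1144/125·y + -76336/1125 = 0 ∩ |DA|² = 2000/81]
   → D = (26/9, 62/9)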